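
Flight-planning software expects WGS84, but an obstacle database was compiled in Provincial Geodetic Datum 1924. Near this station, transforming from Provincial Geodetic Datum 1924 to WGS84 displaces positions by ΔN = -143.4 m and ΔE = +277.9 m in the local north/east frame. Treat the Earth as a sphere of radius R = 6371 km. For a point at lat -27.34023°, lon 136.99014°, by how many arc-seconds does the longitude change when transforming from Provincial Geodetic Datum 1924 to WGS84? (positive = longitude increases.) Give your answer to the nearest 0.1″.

At latitude -27.34023°, cos φ = 0.888295.
One radian of longitude at latitude φ spans R cos φ, so Δλ = ΔE / (R cos φ) = 277.9 / (6371000 × 0.888295) = 4.9105e-05 rad = 10.129″.

Δλ = 10.1″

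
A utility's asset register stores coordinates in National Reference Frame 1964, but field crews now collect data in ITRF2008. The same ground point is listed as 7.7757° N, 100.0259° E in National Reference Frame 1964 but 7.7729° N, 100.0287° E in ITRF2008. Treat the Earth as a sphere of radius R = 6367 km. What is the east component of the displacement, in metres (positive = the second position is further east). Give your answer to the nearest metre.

ΔE = 308 m

Δφ = 7.7729° − 7.7757° = -0.0028°; Δλ = 100.0287° − 100.0259° = +0.0028°.
1° along a meridian = πR/180 = 111125 m.
ΔN = Δφ × 111125 = -311.2 m; ΔE = Δλ × 111125 × cos(7.7757°) = +0.0028 × 111125 × 0.990805 = 308.3 m.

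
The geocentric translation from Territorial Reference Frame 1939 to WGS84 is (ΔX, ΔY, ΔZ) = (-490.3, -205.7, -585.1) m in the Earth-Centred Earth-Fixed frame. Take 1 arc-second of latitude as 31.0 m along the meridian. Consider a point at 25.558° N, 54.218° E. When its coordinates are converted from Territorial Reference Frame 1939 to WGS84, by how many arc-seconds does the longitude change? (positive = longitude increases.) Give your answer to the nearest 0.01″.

Δλ = 9.92″

sin φ = 0.431425, cos φ = 0.902149, sin λ = 0.811248, cos λ = 0.584703.
East component: ΔE = −sin λ·ΔX + cos λ·ΔY = −(0.811248)(-490.3) + (0.584703)(-205.7) = 277.48 m.
1° of latitude spans 3600 × 31.00 = 111600 m; at latitude φ, 1° of longitude spans that × cos φ = 100679.8 m, so Δλ = 277.48 / 100679.8 × 3600 = 9.922″.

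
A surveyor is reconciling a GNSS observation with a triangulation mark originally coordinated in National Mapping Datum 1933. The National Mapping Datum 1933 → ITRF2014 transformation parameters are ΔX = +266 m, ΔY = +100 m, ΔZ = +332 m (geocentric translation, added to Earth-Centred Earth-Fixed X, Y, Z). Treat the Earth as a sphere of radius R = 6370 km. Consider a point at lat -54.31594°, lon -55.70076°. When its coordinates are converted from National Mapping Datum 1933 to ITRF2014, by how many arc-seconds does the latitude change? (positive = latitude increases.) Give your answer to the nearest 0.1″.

Δφ = 8.0″

sin φ = -0.812246, cos φ = 0.583315, sin λ = -0.826106, cos λ = 0.563515.
North component: ΔN = −sin φ cos λ·ΔX − sin φ sin λ·ΔY + cos φ·ΔZ = −(-0.812246)(0.563515)(266) − (-0.812246)(-0.826106)(100) + (0.583315)(332) = 248.31 m.
1° of latitude spans πR/180 = 111177 m, so Δφ = 248.31 / 111177 × 3600 = 8.041″.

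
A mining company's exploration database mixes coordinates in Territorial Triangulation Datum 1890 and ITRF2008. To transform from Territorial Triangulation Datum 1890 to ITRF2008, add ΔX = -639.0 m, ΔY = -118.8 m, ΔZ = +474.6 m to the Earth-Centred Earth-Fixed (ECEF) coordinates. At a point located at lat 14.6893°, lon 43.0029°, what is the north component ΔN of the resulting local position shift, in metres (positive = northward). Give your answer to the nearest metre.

ΔN = 598 m

The local north axis is (−sin φ cos λ, −sin φ sin λ, cos φ), giving ΔN = 118.500 + 20.546 + 459.088 = 598.13 m.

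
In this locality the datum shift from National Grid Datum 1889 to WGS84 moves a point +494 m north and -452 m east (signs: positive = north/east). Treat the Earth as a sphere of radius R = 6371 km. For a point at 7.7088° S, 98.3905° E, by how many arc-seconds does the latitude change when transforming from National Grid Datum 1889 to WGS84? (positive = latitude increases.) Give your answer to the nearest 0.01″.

Δφ = 15.99″

On a sphere of radius R, 1 rad of latitude = R, so Δφ = ΔN / R = 494.0 / 6371000 = 7.7539e-05 rad = 15.994″.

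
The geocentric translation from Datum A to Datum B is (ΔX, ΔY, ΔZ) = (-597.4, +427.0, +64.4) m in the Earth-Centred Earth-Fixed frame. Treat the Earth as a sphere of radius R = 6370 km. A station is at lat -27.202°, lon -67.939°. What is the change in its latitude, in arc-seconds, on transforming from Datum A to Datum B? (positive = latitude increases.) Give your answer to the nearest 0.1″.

Δφ = -7.3″

sin φ = -0.457129, cos φ = 0.889400, sin λ = -0.926785, cos λ = 0.375594.
North component: ΔN = −sin φ cos λ·ΔX − sin φ sin λ·ΔY + cos φ·ΔZ = −(-0.457129)(0.375594)(-597.4) − (-0.457129)(-0.926785)(427.0) + (0.889400)(64.4) = -226.20 m.
1° of latitude spans πR/180 = 111177 m, so Δφ = -226.20 / 111177 × 3600 = -7.324″.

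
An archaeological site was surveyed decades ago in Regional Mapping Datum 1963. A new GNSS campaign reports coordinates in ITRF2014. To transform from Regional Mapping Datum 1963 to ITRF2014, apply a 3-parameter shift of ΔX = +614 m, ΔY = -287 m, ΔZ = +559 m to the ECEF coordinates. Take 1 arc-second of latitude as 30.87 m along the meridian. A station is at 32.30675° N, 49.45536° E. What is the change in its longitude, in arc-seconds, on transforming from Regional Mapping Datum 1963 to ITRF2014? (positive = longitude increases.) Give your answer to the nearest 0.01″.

sin φ = 0.534452, cos φ = 0.845199, sin λ = 0.759900, cos λ = 0.650040.
East component: ΔE = −sin λ·ΔX + cos λ·ΔY = −(0.759900)(614) + (0.650040)(-287) = -653.14 m.
1° of latitude spans 3600 × 30.87 = 111132 m; at latitude φ, 1° of longitude spans that × cos φ = 93928.6 m, so Δλ = -653.14 / 93928.6 × 3600 = -25.033″.

Δλ = -25.03″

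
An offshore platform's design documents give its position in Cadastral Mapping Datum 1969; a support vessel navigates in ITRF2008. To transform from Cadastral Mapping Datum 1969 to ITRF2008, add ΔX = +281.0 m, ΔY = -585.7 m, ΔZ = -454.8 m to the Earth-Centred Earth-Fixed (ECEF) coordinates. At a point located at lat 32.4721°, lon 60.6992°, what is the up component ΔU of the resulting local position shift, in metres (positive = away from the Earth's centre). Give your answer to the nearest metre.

ΔU = -559 m

The local up (radial) axis is (cos φ cos λ, cos φ sin λ, sin φ), giving ΔU = 116.019 − 430.910 − 244.177 = -559.07 m.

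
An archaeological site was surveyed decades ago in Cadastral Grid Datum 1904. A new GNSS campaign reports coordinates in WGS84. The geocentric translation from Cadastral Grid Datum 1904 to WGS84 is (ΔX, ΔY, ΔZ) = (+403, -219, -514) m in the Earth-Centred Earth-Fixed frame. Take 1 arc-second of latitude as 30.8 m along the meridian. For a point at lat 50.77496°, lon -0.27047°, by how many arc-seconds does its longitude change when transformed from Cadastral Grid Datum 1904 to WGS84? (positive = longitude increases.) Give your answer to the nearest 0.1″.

Δλ = -11.1″

sin φ = 0.774668, cos φ = 0.632368, sin λ = -0.004721, cos λ = 0.999989.
East component: ΔE = −sin λ·ΔX + cos λ·ΔY = −(-0.004721)(403) + (0.999989)(-219) = -217.10 m.
1° of latitude spans 3600 × 30.80 = 110880 m; at latitude φ, 1° of longitude spans that × cos φ = 70117.0 m, so Δλ = -217.10 / 70117.0 × 3600 = -11.146″.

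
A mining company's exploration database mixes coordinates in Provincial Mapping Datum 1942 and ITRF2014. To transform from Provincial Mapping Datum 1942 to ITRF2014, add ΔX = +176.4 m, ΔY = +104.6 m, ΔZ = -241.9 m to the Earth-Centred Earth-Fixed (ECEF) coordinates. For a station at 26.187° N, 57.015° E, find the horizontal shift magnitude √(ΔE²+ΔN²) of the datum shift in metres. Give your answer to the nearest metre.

312 m

At φ = 26.187°, λ = 57.015°: sin φ = 0.441302, cos φ = 0.897359, sin λ = 0.838813, cos λ = 0.544419.
ΔE = −sin λ·ΔX + cos λ·ΔY = −(0.838813)·(176.4) + (0.544419)·(104.6) = -91.02 m.
ΔN = −sin φ cos λ·ΔX − sin φ sin λ·ΔY + cos φ·ΔZ = −(0.441302)(0.544419)(176.4) − (0.441302)(0.838813)(104.6) + (0.897359)(-241.9) = -298.17 m.
Horizontal magnitude = √(ΔE² + ΔN²) = √((-91.02)² + (-298.17)²) = 311.75 m.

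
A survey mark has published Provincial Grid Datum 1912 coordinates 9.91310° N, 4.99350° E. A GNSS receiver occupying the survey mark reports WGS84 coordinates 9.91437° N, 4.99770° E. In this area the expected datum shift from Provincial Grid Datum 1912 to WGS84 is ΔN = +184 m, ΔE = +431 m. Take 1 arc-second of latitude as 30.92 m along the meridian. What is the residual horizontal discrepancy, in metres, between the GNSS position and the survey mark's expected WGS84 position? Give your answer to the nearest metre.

52 m

Observed coordinate differences: Δφ = +0.00127°, Δλ = +0.00420°.
Converting to metres (1° lat = 111312 m, cos φ = 0.985070): observed ΔN = 141.4 m, observed ΔE = 460.5 m.
Subtracting the expected shift leaves a residual of 141.4 − (184) = -42.6 m north and 460.5 − (431) = 29.5 m east.
Residual distance = √((-42.6)² + 29.5²) = 51.9 m.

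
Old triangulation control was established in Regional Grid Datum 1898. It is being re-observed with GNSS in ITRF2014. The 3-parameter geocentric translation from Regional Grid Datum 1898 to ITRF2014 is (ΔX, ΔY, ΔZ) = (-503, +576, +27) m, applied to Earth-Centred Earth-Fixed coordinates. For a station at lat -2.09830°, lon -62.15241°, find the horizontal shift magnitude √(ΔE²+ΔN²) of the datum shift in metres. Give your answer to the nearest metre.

The local east axis at (φ, λ) is (−sin λ, cos λ, 0), so ΔE = −sin(-62.15241°)·(-503) + cos(-62.15241°)·576 = -175.69 m.
The local north axis is (−sin φ cos λ, −sin φ sin λ, cos φ), giving ΔN = -8.603 − 18.647 + 26.982 = -0.27 m.
Horizontal magnitude = √(ΔE² + ΔN²) = √((-175.69)² + (-0.27)²) = 175.69 m.

176 m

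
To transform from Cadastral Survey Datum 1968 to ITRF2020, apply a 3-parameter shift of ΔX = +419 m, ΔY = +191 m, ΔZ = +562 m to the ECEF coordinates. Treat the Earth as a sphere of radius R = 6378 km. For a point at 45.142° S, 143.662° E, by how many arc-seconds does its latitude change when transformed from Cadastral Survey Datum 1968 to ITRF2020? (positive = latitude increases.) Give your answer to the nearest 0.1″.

sin φ = -0.708857, cos φ = 0.705352, sin λ = 0.592548, cos λ = -0.805535.
North component: ΔN = −sin φ cos λ·ΔX − sin φ sin λ·ΔY + cos φ·ΔZ = −(-0.708857)(-0.805535)(419) − (-0.708857)(0.592548)(191) + (0.705352)(562) = 237.38 m.
1° of latitude spans πR/180 = 111317 m, so Δφ = 237.38 / 111317 × 3600 = 7.677″.

Δφ = 7.7″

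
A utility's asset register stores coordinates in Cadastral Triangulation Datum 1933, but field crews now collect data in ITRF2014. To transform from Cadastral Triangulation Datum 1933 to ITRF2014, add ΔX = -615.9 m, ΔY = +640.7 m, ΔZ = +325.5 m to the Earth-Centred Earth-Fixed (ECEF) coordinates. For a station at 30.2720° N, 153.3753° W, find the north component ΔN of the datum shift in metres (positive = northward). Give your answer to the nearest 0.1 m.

At φ = 30.2720°, λ = -153.3753°: sin φ = 0.504106, cos φ = 0.863642, sin λ = -0.448145, cos λ = -0.893961.
ΔN = −sin φ cos λ·ΔX − sin φ sin λ·ΔY + cos φ·ΔZ = −(0.504106)(-0.893961)(-615.9) − (0.504106)(-0.448145)(640.7) + (0.863642)(325.5) = 148.30 m.

ΔN = 148.3 m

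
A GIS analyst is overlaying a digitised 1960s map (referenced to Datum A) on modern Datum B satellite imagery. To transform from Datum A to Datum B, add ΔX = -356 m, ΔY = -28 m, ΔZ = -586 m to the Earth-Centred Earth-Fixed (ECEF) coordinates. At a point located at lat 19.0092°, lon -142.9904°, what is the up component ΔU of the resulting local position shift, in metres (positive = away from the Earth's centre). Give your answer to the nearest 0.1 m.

At φ = 19.0092°, λ = -142.9904°: sin φ = 0.325720, cos φ = 0.945466, sin λ = -0.601949, cos λ = -0.798535.
ΔU = cos φ cos λ·ΔX + cos φ sin λ·ΔY + sin φ·ΔZ = (0.945466)(-0.798535)(-356) + (0.945466)(-0.601949)(-28) + (0.325720)(-586) = 93.84 m.

ΔU = 93.8 m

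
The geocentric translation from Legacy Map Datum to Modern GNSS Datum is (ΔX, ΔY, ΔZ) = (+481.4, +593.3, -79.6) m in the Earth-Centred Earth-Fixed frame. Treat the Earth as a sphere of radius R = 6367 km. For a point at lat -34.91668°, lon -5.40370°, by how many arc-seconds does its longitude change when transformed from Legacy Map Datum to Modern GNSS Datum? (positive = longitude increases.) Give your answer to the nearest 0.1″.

sin φ = -0.572385, cos φ = 0.819985, sin λ = -0.094173, cos λ = 0.995556.
East component: ΔE = −sin λ·ΔX + cos λ·ΔY = −(-0.094173)(481.4) + (0.995556)(593.3) = 636.00 m.
1° of latitude spans πR/180 = 111125 m; at latitude φ, 1° of longitude spans that × cos φ = 91121.0 m, so Δλ = 636.00 / 91121.0 × 3600 = 25.127″.

Δλ = 25.1″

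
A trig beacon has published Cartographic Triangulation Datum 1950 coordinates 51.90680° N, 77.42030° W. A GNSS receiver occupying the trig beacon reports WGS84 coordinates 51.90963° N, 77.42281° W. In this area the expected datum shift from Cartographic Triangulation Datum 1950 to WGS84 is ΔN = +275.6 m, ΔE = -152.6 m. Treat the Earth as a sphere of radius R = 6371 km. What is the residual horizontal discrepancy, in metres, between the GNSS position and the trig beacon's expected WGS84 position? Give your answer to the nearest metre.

44 m

Observed coordinate differences: Δφ = +0.00283°, Δλ = -0.00251°.
Converting to metres (1° lat = 111195 m, cos φ = 0.616942): observed ΔN = 314.7 m, observed ΔE = -172.2 m.
Subtracting the expected shift leaves a residual of 314.7 − (275.6) = 39.1 m north and -172.2 − (-152.6) = -19.6 m east.
Residual distance = √(39.1² + (-19.6)²) = 43.7 m.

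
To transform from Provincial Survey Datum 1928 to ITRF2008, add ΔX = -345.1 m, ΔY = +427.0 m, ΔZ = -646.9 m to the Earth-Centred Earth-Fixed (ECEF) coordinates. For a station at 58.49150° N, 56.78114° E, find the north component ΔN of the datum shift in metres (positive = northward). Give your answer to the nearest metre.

ΔN = -481 m

At φ = 58.49150°, λ = 56.78114°: sin φ = 0.852563, cos φ = 0.522625, sin λ = 0.836584, cos λ = 0.547839.
ΔN = −sin φ cos λ·ΔX − sin φ sin λ·ΔY + cos φ·ΔZ = −(0.852563)(0.547839)(-345.1) − (0.852563)(0.836584)(427.0) + (0.522625)(-646.9) = -481.46 m.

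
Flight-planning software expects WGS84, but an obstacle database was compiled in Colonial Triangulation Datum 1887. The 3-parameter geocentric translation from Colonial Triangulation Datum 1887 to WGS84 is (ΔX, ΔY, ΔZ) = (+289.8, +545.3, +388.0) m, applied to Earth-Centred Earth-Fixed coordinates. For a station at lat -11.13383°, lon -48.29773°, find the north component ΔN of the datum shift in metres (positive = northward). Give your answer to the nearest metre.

The local north axis is (−sin φ cos λ, −sin φ sin λ, cos φ), giving ΔN = 37.228 − 78.617 + 380.697 = 339.31 m.

ΔN = 339 m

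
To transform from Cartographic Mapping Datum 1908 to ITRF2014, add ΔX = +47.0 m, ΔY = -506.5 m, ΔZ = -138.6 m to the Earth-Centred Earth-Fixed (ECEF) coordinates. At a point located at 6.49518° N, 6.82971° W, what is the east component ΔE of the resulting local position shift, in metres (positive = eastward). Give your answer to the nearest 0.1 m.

ΔE = -497.3 m

The local east axis at (φ, λ) is (−sin λ, cos λ, 0), so ΔE = −sin(-6.82971°)·47.0 + cos(-6.82971°)·(-506.5) = -497.32 m.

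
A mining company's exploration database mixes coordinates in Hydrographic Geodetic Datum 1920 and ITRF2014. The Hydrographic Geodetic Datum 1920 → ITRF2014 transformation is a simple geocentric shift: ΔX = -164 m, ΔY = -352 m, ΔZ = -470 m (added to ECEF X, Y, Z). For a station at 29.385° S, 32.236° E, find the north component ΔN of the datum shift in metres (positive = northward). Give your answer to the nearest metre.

ΔN = -570 m

At φ = -29.385°, λ = 32.236°: sin φ = -0.490676, cos φ = 0.871342, sin λ = 0.533408, cos λ = 0.845858.
ΔN = −sin φ cos λ·ΔX − sin φ sin λ·ΔY + cos φ·ΔZ = −(-0.490676)(0.845858)(-164) − (-0.490676)(0.533408)(-352) + (0.871342)(-470) = -569.73 m.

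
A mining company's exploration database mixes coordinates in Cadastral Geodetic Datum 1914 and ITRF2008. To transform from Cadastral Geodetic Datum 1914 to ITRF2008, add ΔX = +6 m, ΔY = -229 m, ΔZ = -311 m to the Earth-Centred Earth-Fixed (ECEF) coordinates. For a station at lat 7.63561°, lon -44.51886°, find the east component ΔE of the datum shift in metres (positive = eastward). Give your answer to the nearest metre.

The local east axis at (φ, λ) is (−sin λ, cos λ, 0), so ΔE = −sin(-44.51886°)·6 + cos(-44.51886°)·(-229) = -159.07 m.

ΔE = -159 m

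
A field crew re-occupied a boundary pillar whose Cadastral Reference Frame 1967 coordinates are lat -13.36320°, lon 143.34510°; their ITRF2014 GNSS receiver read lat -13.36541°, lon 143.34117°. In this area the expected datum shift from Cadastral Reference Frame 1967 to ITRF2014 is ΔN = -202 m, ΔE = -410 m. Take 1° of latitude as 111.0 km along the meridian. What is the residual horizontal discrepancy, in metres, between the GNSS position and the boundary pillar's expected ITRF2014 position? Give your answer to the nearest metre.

46 m

Observed coordinate differences: Δφ = -0.00221°, Δλ = -0.00393°.
Converting to metres (1° lat = 111000 m, cos φ = 0.972925): observed ΔN = -245.3 m, observed ΔE = -424.4 m.
Subtracting the expected shift leaves a residual of -245.3 − (-202) = -43.3 m north and -424.4 − (-410) = -14.4 m east.
Residual distance = √((-43.3)² + (-14.4)²) = 45.6 m.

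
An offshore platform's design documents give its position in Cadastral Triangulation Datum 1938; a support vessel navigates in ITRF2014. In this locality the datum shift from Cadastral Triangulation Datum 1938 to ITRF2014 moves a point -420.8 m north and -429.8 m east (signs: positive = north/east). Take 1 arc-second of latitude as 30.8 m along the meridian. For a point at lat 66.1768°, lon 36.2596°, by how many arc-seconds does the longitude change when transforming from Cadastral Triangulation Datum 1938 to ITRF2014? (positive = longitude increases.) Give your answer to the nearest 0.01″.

Δλ = -34.55″

At latitude 66.1768°, cos φ = 0.403916.
1″ of longitude at this latitude = 30.80 × cos φ = 12.4406 m, so Δλ = -429.8 / 12.4406 = -34.548″.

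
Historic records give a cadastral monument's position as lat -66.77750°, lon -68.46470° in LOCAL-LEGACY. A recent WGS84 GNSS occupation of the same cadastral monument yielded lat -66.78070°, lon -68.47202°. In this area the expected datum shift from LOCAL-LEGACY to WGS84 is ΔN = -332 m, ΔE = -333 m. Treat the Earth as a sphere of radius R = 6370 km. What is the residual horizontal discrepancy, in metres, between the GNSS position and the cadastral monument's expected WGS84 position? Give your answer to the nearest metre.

27 m

Observed coordinate differences: Δφ = -0.00320°, Δλ = -0.00732°.
Converting to metres (1° lat = 111177 m, cos φ = 0.394303): observed ΔN = -355.8 m, observed ΔE = -320.9 m.
Subtracting the expected shift leaves a residual of -355.8 − (-332) = -23.8 m north and -320.9 − (-333) = 12.1 m east.
Residual distance = √((-23.8)² + 12.1²) = 26.7 m.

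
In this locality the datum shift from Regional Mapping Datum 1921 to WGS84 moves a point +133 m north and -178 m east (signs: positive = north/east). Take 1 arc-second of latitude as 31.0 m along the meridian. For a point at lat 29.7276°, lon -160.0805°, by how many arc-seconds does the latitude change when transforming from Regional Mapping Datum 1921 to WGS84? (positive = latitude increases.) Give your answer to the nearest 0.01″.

Δφ = 4.29″

1″ of latitude = 31.00 m, so Δφ = 133.0 / 31.00 = 4.290″.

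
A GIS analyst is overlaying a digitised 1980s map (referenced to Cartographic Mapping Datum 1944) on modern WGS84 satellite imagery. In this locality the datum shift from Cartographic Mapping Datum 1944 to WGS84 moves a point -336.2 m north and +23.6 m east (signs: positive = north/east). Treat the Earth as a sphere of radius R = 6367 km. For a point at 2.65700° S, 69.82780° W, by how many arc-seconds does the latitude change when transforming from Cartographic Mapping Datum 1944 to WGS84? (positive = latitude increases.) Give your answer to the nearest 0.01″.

Δφ = -10.89″

On a sphere of radius R, 1 rad of latitude = R, so Δφ = ΔN / R = -336.2 / 6367000 = -5.2804e-05 rad = -10.892″.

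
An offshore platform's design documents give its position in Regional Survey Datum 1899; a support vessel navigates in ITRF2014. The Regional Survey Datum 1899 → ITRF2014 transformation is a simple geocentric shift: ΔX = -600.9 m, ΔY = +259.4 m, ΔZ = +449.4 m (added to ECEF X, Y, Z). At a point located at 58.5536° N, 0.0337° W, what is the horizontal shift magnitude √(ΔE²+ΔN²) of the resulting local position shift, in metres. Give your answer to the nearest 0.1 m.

The local east axis at (φ, λ) is (−sin λ, cos λ, 0), so ΔE = −sin(-0.0337°)·(-600.9) + cos(-0.0337°)·259.4 = 259.05 m.
The local north axis is (−sin φ cos λ, −sin φ sin λ, cos φ), giving ΔN = 512.645 + 0.130 + 234.452 = 747.23 m.
Horizontal magnitude = √(ΔE² + ΔN²) = √(259.05² + 747.23²) = 790.86 m.

790.9 m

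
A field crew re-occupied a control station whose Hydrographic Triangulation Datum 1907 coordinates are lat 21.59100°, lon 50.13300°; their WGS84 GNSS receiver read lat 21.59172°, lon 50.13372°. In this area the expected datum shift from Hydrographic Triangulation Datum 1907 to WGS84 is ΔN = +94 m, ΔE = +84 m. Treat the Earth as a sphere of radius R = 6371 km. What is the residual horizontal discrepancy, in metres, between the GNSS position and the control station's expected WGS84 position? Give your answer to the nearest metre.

17 m

Observed coordinate differences: Δφ = +0.00072°, Δλ = +0.00072°.
Converting to metres (1° lat = 111195 m, cos φ = 0.929834): observed ΔN = 80.1 m, observed ΔE = 74.4 m.
Subtracting the expected shift leaves a residual of 80.1 − (94) = -13.9 m north and 74.4 − (84) = -9.6 m east.
Residual distance = √((-13.9)² + (-9.6)²) = 16.9 m.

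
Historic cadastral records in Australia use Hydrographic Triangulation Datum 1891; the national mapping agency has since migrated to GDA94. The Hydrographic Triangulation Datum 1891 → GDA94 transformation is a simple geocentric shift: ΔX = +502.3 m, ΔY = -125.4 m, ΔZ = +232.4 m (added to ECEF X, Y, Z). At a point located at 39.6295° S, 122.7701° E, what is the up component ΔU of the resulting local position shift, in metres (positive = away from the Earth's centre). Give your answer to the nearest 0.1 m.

The local up (radial) axis is (cos φ cos λ, cos φ sin λ, sin φ), giving ΔU = -209.398 − 81.210 − 148.230 = -438.84 m.

ΔU = -438.8 m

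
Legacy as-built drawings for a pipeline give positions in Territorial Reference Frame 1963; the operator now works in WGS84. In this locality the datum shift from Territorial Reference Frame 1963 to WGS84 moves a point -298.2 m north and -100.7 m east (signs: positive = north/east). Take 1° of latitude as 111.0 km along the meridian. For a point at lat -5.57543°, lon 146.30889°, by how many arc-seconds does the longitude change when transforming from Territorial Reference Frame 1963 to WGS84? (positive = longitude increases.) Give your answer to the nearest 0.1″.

Δλ = -3.3″

At latitude -5.57543°, cos φ = 0.995269.
1° of longitude at this latitude = 111.0 × cos φ = 110.47 km, so Δλ = -100.7 / 110474.9 = -0.0009115° = -3.281″.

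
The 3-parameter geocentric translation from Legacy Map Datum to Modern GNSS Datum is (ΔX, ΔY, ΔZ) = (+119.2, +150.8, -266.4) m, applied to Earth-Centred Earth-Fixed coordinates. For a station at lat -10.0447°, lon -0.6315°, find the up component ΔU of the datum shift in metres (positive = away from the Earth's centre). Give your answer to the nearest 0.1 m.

ΔU = 162.2 m

At φ = -10.0447°, λ = -0.6315°: sin φ = -0.174416, cos φ = 0.984672, sin λ = -0.011022, cos λ = 0.999939.
ΔU = cos φ cos λ·ΔX + cos φ sin λ·ΔY + sin φ·ΔZ = (0.984672)(0.999939)(119.2) + (0.984672)(-0.011022)(150.8) + (-0.174416)(-266.4) = 162.19 m.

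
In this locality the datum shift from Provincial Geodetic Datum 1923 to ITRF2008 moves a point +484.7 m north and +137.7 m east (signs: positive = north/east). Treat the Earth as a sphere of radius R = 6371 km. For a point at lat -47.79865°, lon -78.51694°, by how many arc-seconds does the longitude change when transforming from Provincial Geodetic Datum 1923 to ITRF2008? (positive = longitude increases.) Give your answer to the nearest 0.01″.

Δλ = 6.64″

At latitude -47.79865°, cos φ = 0.671738.
One radian of longitude at latitude φ spans R cos φ, so Δλ = ΔE / (R cos φ) = 137.7 / (6371000 × 0.671738) = 3.2176e-05 rad = 6.637″.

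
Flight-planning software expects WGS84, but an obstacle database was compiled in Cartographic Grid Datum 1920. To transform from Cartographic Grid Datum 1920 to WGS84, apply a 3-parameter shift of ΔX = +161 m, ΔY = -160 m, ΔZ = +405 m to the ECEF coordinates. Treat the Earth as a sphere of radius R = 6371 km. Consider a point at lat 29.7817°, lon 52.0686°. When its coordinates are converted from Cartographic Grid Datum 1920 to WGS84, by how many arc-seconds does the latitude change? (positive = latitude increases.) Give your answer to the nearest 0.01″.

sin φ = 0.496697, cos φ = 0.867924, sin λ = 0.788747, cos λ = 0.614718.
North component: ΔN = −sin φ cos λ·ΔX − sin φ sin λ·ΔY + cos φ·ΔZ = −(0.496697)(0.614718)(161) − (0.496697)(0.788747)(-160) + (0.867924)(405) = 365.03 m.
1° of latitude spans πR/180 = 111195 m, so Δφ = 365.03 / 111195 × 3600 = 11.818″.

Δφ = 11.82″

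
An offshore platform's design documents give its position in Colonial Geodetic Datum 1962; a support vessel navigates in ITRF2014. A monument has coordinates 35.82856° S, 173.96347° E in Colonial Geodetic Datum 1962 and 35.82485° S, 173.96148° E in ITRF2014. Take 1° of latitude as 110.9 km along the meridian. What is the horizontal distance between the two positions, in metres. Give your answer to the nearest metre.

Δφ = -35.82485° − -35.82856° = +0.00371°; Δλ = 173.96148° − 173.96347° = -0.00199°.
ΔN = Δφ × 110900 = 411.4 m; ΔE = Δλ × 110900 × cos(-35.82856°) = -0.00199 × 110900 × 0.810772 = -178.9 m.
Distance = √(ΔE² + ΔN²) = √((-178.9)² + 411.4²) = 448.7 m.

449 m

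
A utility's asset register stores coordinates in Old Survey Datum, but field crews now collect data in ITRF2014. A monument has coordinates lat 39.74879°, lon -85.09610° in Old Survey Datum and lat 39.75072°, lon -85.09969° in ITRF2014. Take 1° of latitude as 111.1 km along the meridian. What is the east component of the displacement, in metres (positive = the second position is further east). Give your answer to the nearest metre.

ΔE = -307 m

Δφ = 39.75072° − 39.74879° = +0.00193°; Δλ = -85.09969° − -85.09610° = -0.00359°.
ΔN = Δφ × 111100 = 214.4 m; ΔE = Δλ × 111100 × cos(39.74879°) = -0.00359 × 111100 × 0.768855 = -306.7 m.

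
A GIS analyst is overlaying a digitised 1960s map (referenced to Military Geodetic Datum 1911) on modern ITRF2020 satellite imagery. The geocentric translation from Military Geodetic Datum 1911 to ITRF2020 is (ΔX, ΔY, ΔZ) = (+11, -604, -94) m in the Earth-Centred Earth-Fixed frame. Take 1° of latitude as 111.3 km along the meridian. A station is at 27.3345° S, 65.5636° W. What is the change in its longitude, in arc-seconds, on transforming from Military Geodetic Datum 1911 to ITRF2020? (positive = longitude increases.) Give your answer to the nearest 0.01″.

Δλ = -8.73″

sin φ = -0.459185, cos φ = 0.888341, sin λ = -0.910421, cos λ = 0.413683.
East component: ΔE = −sin λ·ΔX + cos λ·ΔY = −(-0.910421)(11) + (0.413683)(-604) = -239.85 m.
1° of latitude spans 111300 m; at latitude φ, 1° of longitude spans that × cos φ = 98872.3 m, so Δλ = -239.85 / 98872.3 × 3600 = -8.733″.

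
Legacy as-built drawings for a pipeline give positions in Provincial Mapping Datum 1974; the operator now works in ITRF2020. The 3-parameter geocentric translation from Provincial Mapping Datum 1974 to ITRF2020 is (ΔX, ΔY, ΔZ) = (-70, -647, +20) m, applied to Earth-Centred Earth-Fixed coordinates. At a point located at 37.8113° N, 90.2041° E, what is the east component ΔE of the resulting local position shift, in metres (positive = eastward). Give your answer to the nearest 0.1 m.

ΔE = 72.3 m

The local east axis at (φ, λ) is (−sin λ, cos λ, 0), so ΔE = −sin(90.2041°)·(-70) + cos(90.2041°)·(-647) = 72.30 m.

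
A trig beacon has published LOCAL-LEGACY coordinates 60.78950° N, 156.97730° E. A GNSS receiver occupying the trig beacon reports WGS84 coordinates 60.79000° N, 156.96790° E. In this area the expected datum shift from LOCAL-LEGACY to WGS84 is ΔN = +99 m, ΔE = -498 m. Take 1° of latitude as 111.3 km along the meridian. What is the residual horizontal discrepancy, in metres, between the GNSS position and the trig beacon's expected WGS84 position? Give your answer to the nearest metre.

45 m

Observed coordinate differences: Δφ = +0.00050°, Δλ = -0.00940°.
Converting to metres (1° lat = 111300 m, cos φ = 0.488020): observed ΔN = 55.7 m, observed ΔE = -510.6 m.
Subtracting the expected shift leaves a residual of 55.7 − (99) = -43.3 m north and -510.6 − (-498) = -12.6 m east.
Residual distance = √((-43.3)² + (-12.6)²) = 45.1 m.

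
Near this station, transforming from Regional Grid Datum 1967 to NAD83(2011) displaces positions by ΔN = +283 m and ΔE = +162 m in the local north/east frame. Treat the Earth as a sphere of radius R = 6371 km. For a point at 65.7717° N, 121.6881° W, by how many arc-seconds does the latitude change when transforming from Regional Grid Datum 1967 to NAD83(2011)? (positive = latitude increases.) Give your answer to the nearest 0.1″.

Δφ = 9.2″

On a sphere of radius R, 1 rad of latitude = R, so Δφ = ΔN / R = 283.0 / 6371000 = 4.4420e-05 rad = 9.162″.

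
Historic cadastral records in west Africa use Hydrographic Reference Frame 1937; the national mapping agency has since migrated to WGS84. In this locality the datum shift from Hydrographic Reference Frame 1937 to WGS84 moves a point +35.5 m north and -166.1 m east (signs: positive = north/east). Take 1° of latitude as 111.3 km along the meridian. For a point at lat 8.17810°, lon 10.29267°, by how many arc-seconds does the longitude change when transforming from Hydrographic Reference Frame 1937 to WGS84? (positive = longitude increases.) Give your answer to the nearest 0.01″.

Δλ = -5.43″

At latitude 8.17810°, cos φ = 0.989831.
1° of longitude at this latitude = 111.3 × cos φ = 110.17 km, so Δλ = -166.1 / 110168.2 = -0.0015077° = -5.428″.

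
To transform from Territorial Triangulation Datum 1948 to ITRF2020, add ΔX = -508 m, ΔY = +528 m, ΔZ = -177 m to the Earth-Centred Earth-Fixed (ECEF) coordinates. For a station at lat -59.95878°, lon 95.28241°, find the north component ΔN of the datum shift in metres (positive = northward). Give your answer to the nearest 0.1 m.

ΔN = 407.0 m

At φ = -59.95878°, λ = 95.28241°: sin φ = -0.865665, cos φ = 0.500623, sin λ = 0.995753, cos λ = -0.092065.
ΔN = −sin φ cos λ·ΔX − sin φ sin λ·ΔY + cos φ·ΔZ = −(-0.865665)(-0.092065)(-508) − (-0.865665)(0.995753)(528) + (0.500623)(-177) = 407.01 m.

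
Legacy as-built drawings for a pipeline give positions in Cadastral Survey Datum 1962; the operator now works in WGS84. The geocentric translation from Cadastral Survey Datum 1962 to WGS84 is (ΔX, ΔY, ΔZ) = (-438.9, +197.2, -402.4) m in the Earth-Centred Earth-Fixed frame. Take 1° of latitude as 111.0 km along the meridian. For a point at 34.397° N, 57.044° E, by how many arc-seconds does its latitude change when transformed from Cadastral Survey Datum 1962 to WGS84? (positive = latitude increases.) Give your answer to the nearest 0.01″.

Δφ = -9.43″

sin φ = 0.564924, cos φ = 0.825143, sin λ = 0.839089, cos λ = 0.543995.
North component: ΔN = −sin φ cos λ·ΔX − sin φ sin λ·ΔY + cos φ·ΔZ = −(0.564924)(0.543995)(-438.9) − (0.564924)(0.839089)(197.2) + (0.825143)(-402.4) = -290.63 m.
1° of latitude spans 111000 m, so Δφ = -290.63 / 111000 × 3600 = -9.426″.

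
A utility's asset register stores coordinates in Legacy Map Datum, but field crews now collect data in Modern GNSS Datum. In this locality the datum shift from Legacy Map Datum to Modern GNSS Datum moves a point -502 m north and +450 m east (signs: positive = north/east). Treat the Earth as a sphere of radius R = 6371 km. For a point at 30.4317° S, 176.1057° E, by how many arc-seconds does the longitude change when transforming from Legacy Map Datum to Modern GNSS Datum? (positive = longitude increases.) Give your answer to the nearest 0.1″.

Δλ = 16.9″

At latitude -30.4317°, cos φ = 0.862234.
One radian of longitude at latitude φ spans R cos φ, so Δλ = ΔE / (R cos φ) = 450.0 / (6371000 × 0.862234) = 8.1918e-05 rad = 16.897″.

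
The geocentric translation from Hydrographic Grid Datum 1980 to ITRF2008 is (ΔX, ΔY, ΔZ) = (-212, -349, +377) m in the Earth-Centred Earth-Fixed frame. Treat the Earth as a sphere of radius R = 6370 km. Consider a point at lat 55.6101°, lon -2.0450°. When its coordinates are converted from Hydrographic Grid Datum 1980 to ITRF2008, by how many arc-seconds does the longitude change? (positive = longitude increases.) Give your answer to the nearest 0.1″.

sin φ = 0.825213, cos φ = 0.564822, sin λ = -0.035684, cos λ = 0.999363.
East component: ΔE = −sin λ·ΔX + cos λ·ΔY = −(-0.035684)(-212) + (0.999363)(-349) = -356.34 m.
1° of latitude spans πR/180 = 111177 m; at latitude φ, 1° of longitude spans that × cos φ = 62795.4 m, so Δλ = -356.34 / 62795.4 × 3600 = -20.429″.

Δλ = -20.4″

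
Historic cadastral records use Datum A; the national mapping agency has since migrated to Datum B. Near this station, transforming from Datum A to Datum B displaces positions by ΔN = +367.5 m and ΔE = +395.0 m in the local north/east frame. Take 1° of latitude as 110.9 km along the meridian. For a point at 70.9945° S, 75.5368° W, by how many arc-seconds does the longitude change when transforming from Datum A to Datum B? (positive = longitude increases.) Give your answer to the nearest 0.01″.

At latitude -70.9945°, cos φ = 0.325659.
1° of longitude at this latitude = 110.9 × cos φ = 36.12 km, so Δλ = 395.0 / 36115.6 = 0.0109371° = 39.374″.

Δλ = 39.37″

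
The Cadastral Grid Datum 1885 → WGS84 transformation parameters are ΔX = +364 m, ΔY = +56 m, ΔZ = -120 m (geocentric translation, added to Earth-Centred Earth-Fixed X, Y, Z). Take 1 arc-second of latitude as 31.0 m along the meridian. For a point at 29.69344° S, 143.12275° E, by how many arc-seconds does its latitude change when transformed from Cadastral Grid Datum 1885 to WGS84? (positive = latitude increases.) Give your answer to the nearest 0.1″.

Δφ = -7.5″

sin φ = -0.495359, cos φ = 0.868688, sin λ = 0.600103, cos λ = -0.799923.
North component: ΔN = −sin φ cos λ·ΔX − sin φ sin λ·ΔY + cos φ·ΔZ = −(-0.495359)(-0.799923)(364) − (-0.495359)(0.600103)(56) + (0.868688)(-120) = -231.83 m.
1° of latitude spans 3600 × 31.00 = 111600 m, so Δφ = -231.83 / 111600 × 3600 = -7.478″.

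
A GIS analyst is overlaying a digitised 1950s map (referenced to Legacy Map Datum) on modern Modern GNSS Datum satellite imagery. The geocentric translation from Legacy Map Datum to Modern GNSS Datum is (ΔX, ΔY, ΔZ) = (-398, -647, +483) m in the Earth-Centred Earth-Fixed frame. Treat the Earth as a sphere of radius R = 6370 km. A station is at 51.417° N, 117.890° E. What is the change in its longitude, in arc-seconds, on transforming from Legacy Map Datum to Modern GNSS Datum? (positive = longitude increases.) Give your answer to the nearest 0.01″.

Δλ = 33.98″

sin φ = 0.781706, cos φ = 0.623648, sin λ = 0.883847, cos λ = -0.467776.
East component: ΔE = −sin λ·ΔX + cos λ·ΔY = −(0.883847)(-398) + (-0.467776)(-647) = 654.42 m.
1° of latitude spans πR/180 = 111177 m; at latitude φ, 1° of longitude spans that × cos φ = 69335.6 m, so Δλ = 654.42 / 69335.6 × 3600 = 33.979″.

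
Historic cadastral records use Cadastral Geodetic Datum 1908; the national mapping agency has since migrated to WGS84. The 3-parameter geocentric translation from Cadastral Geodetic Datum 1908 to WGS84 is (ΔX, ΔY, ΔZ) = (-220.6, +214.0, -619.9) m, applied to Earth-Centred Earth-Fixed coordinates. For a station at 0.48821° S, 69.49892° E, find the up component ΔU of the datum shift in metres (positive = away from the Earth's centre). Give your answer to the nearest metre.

ΔU = 128 m

The local up (radial) axis is (cos φ cos λ, cos φ sin λ, sin φ), giving ΔU = -77.257 + 200.439 + 5.282 = 128.46 m.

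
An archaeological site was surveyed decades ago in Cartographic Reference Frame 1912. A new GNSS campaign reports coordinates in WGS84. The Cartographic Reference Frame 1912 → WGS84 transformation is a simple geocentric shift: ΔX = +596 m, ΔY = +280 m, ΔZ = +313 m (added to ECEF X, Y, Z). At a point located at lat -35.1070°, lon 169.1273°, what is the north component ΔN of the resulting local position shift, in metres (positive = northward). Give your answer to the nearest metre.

At φ = -35.1070°, λ = 169.1273°: sin φ = -0.575105, cos φ = 0.818079, sin λ = 0.188628, cos λ = -0.982049.
ΔN = −sin φ cos λ·ΔX − sin φ sin λ·ΔY + cos φ·ΔZ = −(-0.575105)(-0.982049)(596) − (-0.575105)(0.188628)(280) + (0.818079)(313) = -50.18 m.

ΔN = -50 m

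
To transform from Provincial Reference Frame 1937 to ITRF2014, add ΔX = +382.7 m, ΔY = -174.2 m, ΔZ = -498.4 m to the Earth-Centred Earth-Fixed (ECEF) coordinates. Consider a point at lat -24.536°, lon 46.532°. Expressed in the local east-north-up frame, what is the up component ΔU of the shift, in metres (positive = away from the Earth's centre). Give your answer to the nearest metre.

ΔU = 331 m

At φ = -24.536°, λ = 46.532°: sin φ = -0.415265, cos φ = 0.909701, sin λ = 0.725759, cos λ = 0.687949.
ΔU = cos φ cos λ·ΔX + cos φ sin λ·ΔY + sin φ·ΔZ = (0.909701)(0.687949)(382.7) + (0.909701)(0.725759)(-174.2) + (-0.415265)(-498.4) = 331.46 m.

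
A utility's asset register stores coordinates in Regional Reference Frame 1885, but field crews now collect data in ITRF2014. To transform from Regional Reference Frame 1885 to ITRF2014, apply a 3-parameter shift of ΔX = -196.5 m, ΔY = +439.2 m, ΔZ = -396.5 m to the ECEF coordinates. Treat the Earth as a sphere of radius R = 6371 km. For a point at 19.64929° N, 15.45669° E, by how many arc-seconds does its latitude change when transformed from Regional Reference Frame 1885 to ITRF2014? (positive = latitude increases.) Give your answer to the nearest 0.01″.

Δφ = -11.30″

sin φ = 0.336262, cos φ = 0.941769, sin λ = 0.266510, cos λ = 0.963832.
North component: ΔN = −sin φ cos λ·ΔX − sin φ sin λ·ΔY + cos φ·ΔZ = −(0.336262)(0.963832)(-196.5) − (0.336262)(0.266510)(439.2) + (0.941769)(-396.5) = -349.09 m.
1° of latitude spans πR/180 = 111195 m, so Δφ = -349.09 / 111195 × 3600 = -11.302″.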